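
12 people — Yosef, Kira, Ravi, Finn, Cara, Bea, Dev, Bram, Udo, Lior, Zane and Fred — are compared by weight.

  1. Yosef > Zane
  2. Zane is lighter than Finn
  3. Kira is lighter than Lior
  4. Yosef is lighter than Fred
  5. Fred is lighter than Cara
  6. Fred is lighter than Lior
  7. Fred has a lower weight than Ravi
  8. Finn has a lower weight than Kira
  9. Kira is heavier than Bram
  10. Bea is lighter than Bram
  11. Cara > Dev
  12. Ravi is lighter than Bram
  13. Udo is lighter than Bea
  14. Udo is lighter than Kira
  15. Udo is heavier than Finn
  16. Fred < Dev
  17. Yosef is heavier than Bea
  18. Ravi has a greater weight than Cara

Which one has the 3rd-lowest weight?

Udo

The consecutive relations fix a unique order: Zane < Finn < Udo < Bea < Yosef < Fred < Dev < Cara < Ravi < Bram < Kira < Lior.
The 3rd smallest is Udo.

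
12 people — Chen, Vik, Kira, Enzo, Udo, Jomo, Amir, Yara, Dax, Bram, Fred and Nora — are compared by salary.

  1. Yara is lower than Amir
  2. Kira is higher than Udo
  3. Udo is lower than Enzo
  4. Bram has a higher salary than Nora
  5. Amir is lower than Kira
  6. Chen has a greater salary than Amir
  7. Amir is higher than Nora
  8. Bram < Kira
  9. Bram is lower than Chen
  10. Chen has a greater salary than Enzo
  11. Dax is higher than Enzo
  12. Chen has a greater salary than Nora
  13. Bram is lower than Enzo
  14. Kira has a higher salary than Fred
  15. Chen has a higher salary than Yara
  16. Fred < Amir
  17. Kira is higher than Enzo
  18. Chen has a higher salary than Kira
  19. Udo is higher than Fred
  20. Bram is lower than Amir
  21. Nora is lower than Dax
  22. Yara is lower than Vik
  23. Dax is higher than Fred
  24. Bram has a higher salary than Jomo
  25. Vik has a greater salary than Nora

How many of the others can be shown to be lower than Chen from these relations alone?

From Chen the given relations immediately reach Nora, Bram, Yara, Enzo, Amir, Kira.
From those, Jomo, Fred, Udo — 9 in total.
Nothing else is reachable below Chen; 9 in all.

9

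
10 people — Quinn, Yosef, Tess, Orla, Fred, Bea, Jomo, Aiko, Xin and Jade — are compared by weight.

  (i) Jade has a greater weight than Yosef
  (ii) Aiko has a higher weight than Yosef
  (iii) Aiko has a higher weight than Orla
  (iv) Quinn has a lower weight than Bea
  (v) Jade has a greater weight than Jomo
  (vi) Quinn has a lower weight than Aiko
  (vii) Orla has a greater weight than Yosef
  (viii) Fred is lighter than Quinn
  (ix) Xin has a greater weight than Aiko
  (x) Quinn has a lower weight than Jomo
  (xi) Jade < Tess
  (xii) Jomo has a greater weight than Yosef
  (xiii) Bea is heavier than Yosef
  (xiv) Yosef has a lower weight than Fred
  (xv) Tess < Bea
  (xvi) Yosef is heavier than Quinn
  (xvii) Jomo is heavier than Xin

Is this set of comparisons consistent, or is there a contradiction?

inconsistent

Chaining the given relations yields Fred < Quinn < Yosef, so Fred < Yosef. But one relation states Yosef < Fred. These cannot both hold.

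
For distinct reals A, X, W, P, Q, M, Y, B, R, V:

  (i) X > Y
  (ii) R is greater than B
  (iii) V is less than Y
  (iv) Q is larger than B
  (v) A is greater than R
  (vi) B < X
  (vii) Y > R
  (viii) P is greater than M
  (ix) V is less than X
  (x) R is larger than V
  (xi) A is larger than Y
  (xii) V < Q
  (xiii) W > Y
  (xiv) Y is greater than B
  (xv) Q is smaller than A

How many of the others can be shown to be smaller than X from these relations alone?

The elements the relations force below X are B, V, R, Y — no chain reaches any other.
That is 4.

4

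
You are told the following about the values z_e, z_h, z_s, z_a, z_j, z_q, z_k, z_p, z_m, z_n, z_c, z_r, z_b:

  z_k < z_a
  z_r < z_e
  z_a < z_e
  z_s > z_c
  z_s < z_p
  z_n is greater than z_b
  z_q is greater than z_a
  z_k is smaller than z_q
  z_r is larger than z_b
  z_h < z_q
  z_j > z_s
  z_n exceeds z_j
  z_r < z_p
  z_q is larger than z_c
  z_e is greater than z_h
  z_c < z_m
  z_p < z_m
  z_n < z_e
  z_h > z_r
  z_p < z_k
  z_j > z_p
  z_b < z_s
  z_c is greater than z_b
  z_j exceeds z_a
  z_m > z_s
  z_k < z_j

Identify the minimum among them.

z_b

Chaining upward from z_b: directly above it, z_r, z_c, z_s, z_n; then z_h, z_p, z_m, z_q, z_j, z_e; then z_k; then z_a.
That covers every other element, and nothing is given below z_b, so z_b is the minimum.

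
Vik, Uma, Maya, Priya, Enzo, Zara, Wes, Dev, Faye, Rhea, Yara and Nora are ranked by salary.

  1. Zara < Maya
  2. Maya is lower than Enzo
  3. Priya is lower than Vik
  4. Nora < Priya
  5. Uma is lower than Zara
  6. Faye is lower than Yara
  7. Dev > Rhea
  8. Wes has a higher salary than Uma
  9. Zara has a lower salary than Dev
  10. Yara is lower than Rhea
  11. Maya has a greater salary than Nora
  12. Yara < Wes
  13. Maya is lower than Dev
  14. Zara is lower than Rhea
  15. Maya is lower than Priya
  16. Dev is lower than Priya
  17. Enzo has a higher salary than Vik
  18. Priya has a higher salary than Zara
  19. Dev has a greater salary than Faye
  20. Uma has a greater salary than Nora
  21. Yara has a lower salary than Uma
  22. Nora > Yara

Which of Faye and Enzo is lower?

Faye < Yara and Yara < Nora give Faye < Nora.
With Nora < Uma: Faye < Yara < Nora < Uma.
With Uma < Zara: Faye < Yara < Nora < Uma < Zara.
With Zara < Rhea: Faye < Yara < Nora < Uma < Zara < Rhea.
With Rhea < Dev: Faye < Yara < Nora < Uma < Zara < Rhea < Dev.
With Dev < Priya: Faye < Yara < Nora < Uma < Zara < Rhea < Dev < Priya.
Then Priya < Vik extends the chain to Vik.
With Vik < Enzo: Faye < Yara < Nora < Uma < Zara < Rhea < Dev < Priya < Vik < Enzo.
So Faye < Enzo; Faye is the lower of the two.

Faye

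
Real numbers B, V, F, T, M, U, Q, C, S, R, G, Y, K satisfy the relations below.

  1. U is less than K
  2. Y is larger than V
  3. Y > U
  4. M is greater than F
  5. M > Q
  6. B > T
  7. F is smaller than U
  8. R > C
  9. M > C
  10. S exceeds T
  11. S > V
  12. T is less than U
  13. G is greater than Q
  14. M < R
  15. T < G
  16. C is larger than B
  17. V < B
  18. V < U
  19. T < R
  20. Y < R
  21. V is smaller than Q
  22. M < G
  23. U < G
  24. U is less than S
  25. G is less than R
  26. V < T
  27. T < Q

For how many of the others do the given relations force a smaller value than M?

6

Directly below M: F, Q, C.
One step further: V, T, B (6 so far).
Nothing else is reachable below M; 6 in all.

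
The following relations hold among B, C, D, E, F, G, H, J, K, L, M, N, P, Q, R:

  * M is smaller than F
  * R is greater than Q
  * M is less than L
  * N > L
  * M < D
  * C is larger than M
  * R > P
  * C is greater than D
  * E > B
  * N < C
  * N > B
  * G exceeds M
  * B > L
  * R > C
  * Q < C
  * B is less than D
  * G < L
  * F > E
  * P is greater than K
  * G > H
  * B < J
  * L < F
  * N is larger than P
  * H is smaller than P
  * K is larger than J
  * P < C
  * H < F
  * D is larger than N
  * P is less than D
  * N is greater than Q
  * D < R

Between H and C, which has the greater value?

C

H < G and G < L give H < L.
Then L < B extends the chain to B.
Then B < J extends the chain to J.
Then J < K extends the chain to K.
With K < P: H < G < L < B < J < K < P.
With P < N: H < G < L < B < J < K < P < N.
With N < D: H < G < L < B < J < K < P < N < D.
With D < C: H < G < L < B < J < K < P < N < D < C.
So H < C; C is the larger of the two.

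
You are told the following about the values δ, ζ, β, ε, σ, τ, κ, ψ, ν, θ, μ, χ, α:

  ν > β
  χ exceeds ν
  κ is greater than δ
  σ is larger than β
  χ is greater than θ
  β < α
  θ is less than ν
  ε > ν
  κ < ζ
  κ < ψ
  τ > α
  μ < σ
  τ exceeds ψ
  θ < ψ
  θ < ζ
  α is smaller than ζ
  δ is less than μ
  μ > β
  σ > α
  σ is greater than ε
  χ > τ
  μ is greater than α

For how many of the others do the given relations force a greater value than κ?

4

The elements the relations force above κ are ζ, ψ, τ, χ — no chain reaches any other.
That is 4.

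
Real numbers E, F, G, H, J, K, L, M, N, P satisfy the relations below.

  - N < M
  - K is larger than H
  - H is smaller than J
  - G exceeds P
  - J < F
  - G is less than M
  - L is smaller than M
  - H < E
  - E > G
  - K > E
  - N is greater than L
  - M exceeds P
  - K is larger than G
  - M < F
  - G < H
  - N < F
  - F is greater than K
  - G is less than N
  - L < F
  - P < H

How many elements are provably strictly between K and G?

2

The relations place G below K. An element lies strictly between them when it is forced above G and also forced below K.
Above G: {H, N, E, J, M, F}. Below K: {P, H, E}.
Intersection: {H, E} — 2.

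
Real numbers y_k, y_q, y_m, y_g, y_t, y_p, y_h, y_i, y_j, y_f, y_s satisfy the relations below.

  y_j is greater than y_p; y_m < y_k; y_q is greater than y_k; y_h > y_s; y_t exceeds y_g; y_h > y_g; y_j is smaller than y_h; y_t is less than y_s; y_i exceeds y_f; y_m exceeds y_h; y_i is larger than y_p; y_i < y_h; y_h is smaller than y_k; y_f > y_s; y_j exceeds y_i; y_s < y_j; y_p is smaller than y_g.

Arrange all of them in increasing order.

y_p < y_g < y_t < y_s < y_f < y_i < y_j < y_h < y_m < y_k < y_q

Each adjacent pair is fixed by a given relation: y_p < y_g; y_g < y_t; y_t < y_s; y_s < y_f; y_f < y_i; y_i < y_j; y_j < y_h; y_h < y_m; y_m < y_k; y_k < y_q. Chaining them end to end gives the full order.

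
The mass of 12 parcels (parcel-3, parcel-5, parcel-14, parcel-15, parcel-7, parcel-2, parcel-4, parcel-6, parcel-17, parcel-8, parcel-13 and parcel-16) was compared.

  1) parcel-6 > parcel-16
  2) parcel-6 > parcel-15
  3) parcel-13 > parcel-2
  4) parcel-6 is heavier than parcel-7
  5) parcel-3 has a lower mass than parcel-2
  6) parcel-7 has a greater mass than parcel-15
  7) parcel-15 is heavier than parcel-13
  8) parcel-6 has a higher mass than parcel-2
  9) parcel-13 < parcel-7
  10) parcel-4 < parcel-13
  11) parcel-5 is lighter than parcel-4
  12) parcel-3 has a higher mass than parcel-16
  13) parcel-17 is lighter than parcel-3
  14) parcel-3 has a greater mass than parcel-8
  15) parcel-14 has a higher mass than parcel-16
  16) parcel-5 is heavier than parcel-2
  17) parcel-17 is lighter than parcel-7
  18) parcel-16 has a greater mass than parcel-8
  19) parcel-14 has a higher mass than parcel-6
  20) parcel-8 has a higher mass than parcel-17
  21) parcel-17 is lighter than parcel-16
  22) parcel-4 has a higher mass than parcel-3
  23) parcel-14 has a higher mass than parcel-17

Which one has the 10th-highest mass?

parcel-16

The consecutive relations fix a unique order: parcel-17 < parcel-8 < parcel-16 < parcel-3 < parcel-2 < parcel-5 < parcel-4 < parcel-13 < parcel-15 < parcel-7 < parcel-6 < parcel-14.
Counting 10 from the largest end gives parcel-16.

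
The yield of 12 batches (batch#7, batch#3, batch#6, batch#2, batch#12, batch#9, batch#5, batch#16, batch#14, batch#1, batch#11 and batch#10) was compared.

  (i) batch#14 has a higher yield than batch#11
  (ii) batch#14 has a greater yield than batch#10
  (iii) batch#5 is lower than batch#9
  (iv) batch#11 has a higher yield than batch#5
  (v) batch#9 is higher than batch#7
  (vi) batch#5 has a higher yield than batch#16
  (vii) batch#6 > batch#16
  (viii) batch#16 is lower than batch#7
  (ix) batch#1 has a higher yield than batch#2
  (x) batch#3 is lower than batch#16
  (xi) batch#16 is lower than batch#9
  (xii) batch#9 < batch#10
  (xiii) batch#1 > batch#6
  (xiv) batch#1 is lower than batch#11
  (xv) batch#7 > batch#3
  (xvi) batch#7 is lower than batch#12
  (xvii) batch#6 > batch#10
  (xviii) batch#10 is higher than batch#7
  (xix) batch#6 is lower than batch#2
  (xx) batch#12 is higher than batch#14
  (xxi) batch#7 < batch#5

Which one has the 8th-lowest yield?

batch#2

Chaining the given pairs: batch#3 < batch#16 < batch#7 < batch#5 < batch#9 < batch#10 < batch#6 < batch#2 < batch#1 < batch#11 < batch#14 < batch#12.
Counting 8 from the smallest end gives batch#2.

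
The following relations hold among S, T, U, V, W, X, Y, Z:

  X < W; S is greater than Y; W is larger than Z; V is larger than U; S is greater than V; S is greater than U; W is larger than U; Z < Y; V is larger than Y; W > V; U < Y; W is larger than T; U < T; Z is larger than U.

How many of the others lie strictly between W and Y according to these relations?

1

Chaining upward from Y reaches: V, S.
Chaining downward from W reaches: U, X, Z, V, T.
Strictly between Y and W are those in both lists: V — 1 element.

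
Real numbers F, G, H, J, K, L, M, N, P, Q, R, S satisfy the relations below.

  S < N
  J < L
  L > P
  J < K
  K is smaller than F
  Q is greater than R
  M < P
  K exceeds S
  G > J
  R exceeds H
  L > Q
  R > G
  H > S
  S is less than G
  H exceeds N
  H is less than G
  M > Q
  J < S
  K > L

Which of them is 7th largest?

Piecing the relations together gives one ordering: J < S < N < H < G < R < Q < M < P < L < K < F.
Counting 7 from the largest end gives R.

R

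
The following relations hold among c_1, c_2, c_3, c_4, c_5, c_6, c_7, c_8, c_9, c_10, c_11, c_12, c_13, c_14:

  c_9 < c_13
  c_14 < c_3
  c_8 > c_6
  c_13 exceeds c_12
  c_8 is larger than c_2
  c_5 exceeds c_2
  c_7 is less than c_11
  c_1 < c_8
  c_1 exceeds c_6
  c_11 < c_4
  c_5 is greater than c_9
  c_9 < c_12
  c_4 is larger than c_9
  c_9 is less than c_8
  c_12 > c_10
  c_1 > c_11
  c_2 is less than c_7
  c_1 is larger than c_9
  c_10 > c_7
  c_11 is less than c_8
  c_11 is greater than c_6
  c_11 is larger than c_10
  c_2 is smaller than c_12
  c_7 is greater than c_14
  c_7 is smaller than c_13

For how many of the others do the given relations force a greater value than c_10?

The elements the relations force above c_10 are c_11, c_12, c_4, c_13, c_1, c_8 — no chain reaches any other.
That is 6.

6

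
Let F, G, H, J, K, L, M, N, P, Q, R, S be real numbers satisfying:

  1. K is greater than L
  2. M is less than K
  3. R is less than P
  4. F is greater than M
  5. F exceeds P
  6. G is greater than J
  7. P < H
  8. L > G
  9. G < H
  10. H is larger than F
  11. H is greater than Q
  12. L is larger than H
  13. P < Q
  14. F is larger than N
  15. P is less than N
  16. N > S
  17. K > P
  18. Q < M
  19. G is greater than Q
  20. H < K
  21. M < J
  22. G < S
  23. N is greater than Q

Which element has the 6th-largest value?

Chaining the given pairs: R < P < Q < M < J < G < S < N < F < H < L < K.
Counting 6 from the largest end gives S.

S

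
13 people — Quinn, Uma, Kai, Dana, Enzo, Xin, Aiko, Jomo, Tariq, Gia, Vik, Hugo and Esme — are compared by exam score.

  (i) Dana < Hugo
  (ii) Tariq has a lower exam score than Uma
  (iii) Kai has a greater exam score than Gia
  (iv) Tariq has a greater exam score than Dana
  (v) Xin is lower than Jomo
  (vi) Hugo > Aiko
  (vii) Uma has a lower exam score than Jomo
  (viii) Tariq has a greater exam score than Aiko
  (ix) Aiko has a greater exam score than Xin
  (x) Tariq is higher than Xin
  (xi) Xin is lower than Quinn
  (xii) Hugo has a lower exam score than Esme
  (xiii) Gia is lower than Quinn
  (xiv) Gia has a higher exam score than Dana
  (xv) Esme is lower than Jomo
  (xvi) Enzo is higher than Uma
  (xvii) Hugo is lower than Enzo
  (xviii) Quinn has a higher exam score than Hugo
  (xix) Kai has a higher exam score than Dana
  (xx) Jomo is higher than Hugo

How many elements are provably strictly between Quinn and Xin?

2

The relations place Xin below Quinn. An element lies strictly between them when it is forced above Xin and also forced below Quinn.
Above Xin: {Aiko, Hugo, Tariq, Esme, Uma, Jomo, Enzo}. Below Quinn: {Aiko, Dana, Hugo, Gia}.
Intersection: {Aiko, Hugo} — 2.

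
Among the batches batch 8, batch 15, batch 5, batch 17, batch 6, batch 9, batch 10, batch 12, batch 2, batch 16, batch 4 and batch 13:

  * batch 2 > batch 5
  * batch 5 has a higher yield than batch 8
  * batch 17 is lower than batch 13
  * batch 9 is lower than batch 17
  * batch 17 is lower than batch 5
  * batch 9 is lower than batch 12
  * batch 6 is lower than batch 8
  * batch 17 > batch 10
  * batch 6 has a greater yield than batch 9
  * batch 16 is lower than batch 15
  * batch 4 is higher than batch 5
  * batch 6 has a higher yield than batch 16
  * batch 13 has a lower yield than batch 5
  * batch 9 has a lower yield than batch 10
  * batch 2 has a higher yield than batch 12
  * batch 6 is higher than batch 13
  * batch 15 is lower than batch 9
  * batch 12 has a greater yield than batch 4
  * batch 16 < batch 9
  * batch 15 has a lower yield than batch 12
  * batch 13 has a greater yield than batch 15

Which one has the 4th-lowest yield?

batch 10

The consecutive relations fix a unique order: batch 16 < batch 15 < batch 9 < batch 10 < batch 17 < batch 13 < batch 6 < batch 8 < batch 5 < batch 4 < batch 12 < batch 2.
Counting 4 from the smallest end gives batch 10.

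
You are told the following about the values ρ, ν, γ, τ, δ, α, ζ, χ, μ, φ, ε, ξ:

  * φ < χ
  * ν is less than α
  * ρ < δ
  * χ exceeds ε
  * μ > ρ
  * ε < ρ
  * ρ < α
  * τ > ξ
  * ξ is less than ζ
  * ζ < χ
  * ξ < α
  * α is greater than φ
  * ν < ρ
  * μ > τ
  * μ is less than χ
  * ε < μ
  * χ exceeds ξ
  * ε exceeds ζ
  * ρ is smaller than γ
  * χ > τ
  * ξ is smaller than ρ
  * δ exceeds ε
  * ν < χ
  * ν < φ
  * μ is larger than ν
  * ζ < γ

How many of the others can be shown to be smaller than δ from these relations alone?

5

The elements the relations force below δ are ξ, ν, ζ, ε, ρ — no chain reaches any other.
That is 5.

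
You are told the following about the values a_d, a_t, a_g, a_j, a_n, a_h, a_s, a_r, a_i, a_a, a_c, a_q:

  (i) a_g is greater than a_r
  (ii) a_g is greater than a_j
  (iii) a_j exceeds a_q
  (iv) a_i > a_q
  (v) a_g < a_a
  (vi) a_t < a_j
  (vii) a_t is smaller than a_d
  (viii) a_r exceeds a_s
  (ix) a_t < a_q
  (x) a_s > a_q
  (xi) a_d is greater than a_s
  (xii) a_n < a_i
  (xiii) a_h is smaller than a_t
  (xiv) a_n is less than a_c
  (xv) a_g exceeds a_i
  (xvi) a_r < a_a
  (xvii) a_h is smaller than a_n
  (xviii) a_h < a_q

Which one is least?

a_t is not least since a_h < a_t; a_n is not least since a_h < a_n; a_q is not least since a_h < a_q; a_s is not least since a_q < a_s; a_c is not least since a_n < a_c; a_r is not least since a_s < a_r; a_j is not least since a_q < a_j; a_i is not least since a_q < a_i; a_d is not least since a_s < a_d; a_g is not least since a_j < a_g; a_a is not least since a_g < a_a.
Only a_h has nothing below it, so a_h is the least.

a_h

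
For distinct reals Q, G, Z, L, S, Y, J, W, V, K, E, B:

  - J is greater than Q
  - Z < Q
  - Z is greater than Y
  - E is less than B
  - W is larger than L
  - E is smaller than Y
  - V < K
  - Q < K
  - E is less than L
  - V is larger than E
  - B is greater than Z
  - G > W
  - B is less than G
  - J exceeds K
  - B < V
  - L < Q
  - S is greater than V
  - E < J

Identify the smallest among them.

E

Chaining upward from E: directly above it, Y, L, B, V, J; then Z, W, Q, K, G, S.
That covers every other element, and nothing is given below E, so E is the smallest.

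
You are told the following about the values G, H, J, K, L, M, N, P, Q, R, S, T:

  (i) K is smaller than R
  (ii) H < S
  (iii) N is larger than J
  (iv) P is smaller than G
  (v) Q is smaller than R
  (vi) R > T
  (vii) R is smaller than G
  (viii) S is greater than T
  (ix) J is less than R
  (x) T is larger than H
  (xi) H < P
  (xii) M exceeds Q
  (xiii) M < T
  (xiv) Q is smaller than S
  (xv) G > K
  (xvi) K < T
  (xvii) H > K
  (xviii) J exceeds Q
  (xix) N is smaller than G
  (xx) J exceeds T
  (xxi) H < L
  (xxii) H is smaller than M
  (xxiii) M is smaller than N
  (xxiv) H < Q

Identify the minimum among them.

K

H is not least since K < H; Q is not least since H < Q; M is not least since H < M; L is not least since H < L; T is not least since K < T; J is not least since T < J; N is not least since M < N; R is not least since K < R; P is not least since H < P; G is not least since N < G; S is not least since Q < S.
Only K has nothing below it, so K is the minimum.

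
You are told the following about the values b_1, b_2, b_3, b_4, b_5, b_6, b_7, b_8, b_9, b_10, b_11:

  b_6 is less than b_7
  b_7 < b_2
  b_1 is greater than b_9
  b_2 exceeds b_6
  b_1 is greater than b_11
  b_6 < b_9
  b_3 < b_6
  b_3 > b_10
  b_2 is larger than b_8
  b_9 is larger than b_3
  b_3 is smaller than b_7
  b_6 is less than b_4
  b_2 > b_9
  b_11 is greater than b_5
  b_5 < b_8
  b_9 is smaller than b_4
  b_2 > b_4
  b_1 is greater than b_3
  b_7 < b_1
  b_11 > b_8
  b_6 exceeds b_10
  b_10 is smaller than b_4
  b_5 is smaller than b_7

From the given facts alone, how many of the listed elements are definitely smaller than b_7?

4

Directly below b_7: b_3, b_5, b_6.
One step further: b_10 (4 so far).
Nothing else is reachable below b_7; 4 in all.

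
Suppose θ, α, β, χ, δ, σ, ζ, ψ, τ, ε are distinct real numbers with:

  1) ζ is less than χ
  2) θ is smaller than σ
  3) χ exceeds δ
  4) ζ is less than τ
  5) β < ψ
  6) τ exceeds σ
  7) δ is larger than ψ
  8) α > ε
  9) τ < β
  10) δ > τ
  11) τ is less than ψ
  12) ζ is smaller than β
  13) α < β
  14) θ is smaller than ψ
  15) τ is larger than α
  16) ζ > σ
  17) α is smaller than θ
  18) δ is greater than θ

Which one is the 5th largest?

Chaining the given pairs: ε < α < θ < σ < ζ < τ < β < ψ < δ < χ.
Counting 5 from the largest end gives τ.

τ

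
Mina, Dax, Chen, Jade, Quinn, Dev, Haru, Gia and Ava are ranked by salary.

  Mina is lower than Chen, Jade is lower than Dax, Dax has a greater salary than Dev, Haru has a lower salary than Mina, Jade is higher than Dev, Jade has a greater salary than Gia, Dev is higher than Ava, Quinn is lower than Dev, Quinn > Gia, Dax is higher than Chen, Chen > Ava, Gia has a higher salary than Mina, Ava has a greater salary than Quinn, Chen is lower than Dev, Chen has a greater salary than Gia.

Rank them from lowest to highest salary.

Haru < Mina < Gia < Quinn < Ava < Chen < Dev < Jade < Dax

Nothing is placed below Haru, so it is least; from there Haru < Mina; Mina < Gia; Gia < Quinn; Quinn < Ava; Ava < Chen; Chen < Dev; Dev < Jade; Jade < Dax, each given directly.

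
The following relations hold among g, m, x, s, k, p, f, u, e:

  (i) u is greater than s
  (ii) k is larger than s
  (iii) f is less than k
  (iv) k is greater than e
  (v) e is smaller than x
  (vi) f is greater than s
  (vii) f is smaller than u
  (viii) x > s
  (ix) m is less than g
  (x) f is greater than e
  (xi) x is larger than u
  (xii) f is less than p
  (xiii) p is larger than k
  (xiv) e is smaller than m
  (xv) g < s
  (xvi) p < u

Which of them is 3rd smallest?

Chaining the given pairs: e < m < g < s < f < k < p < u < x.
The 3rd smallest is g.

g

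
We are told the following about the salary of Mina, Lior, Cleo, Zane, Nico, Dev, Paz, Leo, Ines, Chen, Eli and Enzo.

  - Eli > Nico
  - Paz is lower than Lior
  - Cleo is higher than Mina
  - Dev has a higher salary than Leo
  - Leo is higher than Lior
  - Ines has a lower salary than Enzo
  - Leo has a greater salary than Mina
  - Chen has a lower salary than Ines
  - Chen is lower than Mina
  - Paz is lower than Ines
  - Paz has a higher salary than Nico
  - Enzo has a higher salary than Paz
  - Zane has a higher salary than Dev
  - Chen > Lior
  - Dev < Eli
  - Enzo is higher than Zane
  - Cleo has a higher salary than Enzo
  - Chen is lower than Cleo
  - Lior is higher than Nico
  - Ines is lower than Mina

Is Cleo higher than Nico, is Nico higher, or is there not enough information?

Cleo

Chaining the given relations: Nico < Paz < Lior < Chen < Ines < Mina < Leo < Dev < Zane < Enzo < Cleo.
So Cleo is higher.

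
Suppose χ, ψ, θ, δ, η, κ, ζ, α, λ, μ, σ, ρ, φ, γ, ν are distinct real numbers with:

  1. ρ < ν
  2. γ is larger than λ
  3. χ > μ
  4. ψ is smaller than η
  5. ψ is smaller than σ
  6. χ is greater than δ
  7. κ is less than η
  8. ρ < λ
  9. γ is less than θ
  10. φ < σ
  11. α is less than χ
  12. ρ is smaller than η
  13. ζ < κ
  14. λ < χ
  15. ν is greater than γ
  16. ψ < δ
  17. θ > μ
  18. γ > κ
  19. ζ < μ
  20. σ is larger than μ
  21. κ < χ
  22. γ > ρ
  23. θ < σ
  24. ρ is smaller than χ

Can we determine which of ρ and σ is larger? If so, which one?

Link the given pairs in sequence: ρ < λ; λ < γ; γ < θ; θ < σ.
Together: ρ < λ < γ < θ < σ.
So σ is larger.

σ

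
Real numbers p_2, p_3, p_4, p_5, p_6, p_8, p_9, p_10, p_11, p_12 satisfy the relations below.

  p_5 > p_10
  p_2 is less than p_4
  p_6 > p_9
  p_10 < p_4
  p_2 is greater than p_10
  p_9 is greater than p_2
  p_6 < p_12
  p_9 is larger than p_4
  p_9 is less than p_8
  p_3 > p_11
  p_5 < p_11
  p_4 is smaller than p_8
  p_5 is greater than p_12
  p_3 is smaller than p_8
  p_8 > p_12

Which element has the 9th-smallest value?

Chaining the given pairs: p_10 < p_2 < p_4 < p_9 < p_6 < p_12 < p_5 < p_11 < p_3 < p_8.
Counting 9 from the smallest end gives p_3.

p_3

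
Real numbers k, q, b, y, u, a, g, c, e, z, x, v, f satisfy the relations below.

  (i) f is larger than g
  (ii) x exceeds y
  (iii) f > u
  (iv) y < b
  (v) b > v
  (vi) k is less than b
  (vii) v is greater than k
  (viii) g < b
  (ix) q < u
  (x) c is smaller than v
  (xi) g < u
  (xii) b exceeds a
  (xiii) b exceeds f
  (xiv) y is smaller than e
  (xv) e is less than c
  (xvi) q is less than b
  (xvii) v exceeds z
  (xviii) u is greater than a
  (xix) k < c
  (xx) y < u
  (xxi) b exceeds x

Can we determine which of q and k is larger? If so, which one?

undetermined

Following every chain through k: above k we get c, v, b.
q is not reached, and no chain runs the other way from q to k.
So the given relations leave the order of k and q undetermined.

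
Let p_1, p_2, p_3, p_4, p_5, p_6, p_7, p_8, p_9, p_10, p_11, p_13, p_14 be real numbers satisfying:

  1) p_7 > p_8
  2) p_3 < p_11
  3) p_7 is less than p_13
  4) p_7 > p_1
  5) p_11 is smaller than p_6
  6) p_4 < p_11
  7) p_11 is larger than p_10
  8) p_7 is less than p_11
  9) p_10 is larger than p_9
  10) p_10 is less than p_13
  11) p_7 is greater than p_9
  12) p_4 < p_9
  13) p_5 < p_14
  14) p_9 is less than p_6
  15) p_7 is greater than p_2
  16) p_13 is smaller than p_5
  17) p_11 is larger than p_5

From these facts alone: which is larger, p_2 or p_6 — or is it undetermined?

p_6

Chaining the given relations: p_2 < p_7 < p_13 < p_5 < p_11 < p_6.
So p_6 is larger.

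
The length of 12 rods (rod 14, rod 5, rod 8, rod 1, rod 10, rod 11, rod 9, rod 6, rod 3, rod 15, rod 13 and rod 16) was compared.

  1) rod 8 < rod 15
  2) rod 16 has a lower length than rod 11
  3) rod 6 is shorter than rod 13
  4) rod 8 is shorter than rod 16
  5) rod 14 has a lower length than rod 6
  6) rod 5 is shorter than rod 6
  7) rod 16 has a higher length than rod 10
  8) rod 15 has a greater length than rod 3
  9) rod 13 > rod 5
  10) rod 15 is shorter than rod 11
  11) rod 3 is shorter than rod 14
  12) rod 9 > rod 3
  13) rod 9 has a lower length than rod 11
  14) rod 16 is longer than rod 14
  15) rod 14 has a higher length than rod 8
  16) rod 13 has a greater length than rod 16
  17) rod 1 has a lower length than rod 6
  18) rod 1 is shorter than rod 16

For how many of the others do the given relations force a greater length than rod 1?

The elements the relations force above rod 1 are rod 16, rod 6, rod 13, rod 11 — no chain reaches any other.
That is 4.

4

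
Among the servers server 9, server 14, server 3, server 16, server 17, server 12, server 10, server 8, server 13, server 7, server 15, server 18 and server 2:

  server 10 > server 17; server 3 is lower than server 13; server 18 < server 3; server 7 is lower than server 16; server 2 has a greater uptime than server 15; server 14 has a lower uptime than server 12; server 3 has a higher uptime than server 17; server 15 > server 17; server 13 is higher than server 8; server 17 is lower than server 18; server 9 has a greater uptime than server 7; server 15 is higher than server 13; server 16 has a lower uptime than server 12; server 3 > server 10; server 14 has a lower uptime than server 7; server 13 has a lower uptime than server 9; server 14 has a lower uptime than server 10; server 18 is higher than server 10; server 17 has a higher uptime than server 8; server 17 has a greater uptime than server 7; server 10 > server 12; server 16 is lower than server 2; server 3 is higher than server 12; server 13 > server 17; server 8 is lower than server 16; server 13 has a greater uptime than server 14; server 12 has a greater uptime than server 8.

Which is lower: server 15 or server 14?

server 14

Chaining the given relations: server 14 < server 7 < server 16 < server 12 < server 10 < server 18 < server 3 < server 13 < server 15.
So server 14 < server 15; server 14 is the lower of the two.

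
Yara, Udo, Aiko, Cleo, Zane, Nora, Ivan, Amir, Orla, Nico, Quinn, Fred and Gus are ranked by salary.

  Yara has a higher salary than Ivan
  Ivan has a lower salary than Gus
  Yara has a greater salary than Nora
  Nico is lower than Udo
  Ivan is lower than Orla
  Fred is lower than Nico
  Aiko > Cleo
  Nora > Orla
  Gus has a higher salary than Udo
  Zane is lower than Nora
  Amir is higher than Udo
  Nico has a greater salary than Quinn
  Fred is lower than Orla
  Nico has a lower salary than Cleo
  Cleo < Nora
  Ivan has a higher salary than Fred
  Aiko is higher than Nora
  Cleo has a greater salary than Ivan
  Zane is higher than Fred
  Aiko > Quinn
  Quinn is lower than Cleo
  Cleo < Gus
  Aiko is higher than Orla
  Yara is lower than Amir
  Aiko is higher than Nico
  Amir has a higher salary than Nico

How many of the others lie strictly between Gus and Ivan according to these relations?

1

The relations place Ivan below Gus. An element lies strictly between them when it is forced above Ivan and also forced below Gus.
Above Ivan: {Cleo, Orla, Nora, Yara, Aiko, Amir}. Below Gus: {Quinn, Fred, Nico, Cleo, Udo}.
Intersection: {Cleo} — 1.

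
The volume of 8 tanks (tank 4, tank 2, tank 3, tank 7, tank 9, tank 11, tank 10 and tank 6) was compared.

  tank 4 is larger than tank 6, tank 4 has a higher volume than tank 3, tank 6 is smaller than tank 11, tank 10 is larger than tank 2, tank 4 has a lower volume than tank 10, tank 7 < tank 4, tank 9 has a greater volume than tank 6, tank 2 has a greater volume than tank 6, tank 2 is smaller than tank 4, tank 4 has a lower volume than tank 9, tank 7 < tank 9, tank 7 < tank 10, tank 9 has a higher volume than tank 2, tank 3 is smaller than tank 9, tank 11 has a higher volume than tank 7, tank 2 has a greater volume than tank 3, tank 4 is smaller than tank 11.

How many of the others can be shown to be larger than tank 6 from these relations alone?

The elements the relations force above tank 6 are tank 2, tank 4, tank 11, tank 10, tank 9 — no chain reaches any other.
That is 5.

5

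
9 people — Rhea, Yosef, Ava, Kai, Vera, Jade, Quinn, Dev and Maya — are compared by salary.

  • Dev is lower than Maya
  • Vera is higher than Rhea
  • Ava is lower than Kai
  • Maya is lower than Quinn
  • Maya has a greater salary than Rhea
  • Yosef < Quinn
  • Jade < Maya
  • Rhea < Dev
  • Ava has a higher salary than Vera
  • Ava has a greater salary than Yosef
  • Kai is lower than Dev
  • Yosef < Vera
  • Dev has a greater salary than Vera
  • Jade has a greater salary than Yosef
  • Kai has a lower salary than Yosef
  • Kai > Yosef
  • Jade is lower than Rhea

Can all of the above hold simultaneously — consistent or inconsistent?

inconsistent

Chaining the given relations yields Yosef < Jade < Rhea < Vera < Ava < Kai, so Yosef < Kai. But one relation states Kai < Yosef. These cannot both hold.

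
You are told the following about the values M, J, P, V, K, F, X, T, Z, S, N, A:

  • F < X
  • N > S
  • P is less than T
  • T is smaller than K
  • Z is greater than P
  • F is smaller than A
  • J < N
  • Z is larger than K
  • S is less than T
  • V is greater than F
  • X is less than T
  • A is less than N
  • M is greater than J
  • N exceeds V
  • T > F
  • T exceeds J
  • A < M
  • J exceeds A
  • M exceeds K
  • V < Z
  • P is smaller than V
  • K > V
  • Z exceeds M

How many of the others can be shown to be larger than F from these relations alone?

From F the given relations immediately reach X, A, V, T.
From those, J, N, K, M, Z — 9 in total.
Nothing else is reachable above F; 9 in all.

9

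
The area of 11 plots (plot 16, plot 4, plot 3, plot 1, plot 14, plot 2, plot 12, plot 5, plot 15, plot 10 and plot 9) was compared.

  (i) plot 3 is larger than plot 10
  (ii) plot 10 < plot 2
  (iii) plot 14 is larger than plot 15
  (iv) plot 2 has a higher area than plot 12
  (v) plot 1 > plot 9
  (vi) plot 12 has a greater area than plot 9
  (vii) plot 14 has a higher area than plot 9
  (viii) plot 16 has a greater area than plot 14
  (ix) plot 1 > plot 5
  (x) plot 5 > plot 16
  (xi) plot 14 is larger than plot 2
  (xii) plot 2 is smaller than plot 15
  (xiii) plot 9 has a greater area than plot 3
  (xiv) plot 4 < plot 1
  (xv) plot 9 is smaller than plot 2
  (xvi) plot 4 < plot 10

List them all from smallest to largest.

plot 4 < plot 10 < plot 3 < plot 9 < plot 12 < plot 2 < plot 15 < plot 14 < plot 16 < plot 5 < plot 1

The consecutive links are each given: plot 4 < plot 10; plot 10 < plot 3; plot 3 < plot 9; plot 9 < plot 12; plot 12 < plot 2; plot 2 < plot 15; plot 15 < plot 14; plot 14 < plot 16; plot 16 < plot 5; plot 5 < plot 1.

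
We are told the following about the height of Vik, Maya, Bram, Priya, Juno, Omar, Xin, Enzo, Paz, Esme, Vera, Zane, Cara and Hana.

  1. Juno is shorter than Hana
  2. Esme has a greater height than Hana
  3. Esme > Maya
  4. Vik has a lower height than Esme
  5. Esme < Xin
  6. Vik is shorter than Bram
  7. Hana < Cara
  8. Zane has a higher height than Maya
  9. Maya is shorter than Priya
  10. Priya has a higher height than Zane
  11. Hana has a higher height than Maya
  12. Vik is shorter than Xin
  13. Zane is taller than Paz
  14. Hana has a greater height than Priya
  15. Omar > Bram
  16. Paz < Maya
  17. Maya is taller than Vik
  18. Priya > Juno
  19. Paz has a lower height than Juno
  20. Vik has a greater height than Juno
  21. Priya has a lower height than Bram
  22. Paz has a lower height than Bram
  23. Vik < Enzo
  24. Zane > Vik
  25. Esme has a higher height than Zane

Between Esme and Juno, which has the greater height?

Chaining the given relations: Juno < Vik < Maya < Zane < Priya < Hana < Esme.
So Juno < Esme; Esme is the taller of the two.

Esme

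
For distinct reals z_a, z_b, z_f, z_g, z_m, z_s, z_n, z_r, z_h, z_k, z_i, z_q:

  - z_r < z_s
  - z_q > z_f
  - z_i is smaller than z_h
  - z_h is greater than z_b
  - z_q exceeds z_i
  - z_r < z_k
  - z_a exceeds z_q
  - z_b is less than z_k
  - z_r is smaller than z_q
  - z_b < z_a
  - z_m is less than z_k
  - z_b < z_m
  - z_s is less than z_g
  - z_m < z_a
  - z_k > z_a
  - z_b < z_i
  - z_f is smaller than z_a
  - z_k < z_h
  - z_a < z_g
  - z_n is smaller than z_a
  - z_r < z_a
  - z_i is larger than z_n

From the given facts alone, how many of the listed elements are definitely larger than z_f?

From z_f the given relations immediately reach z_q, z_a.
From those, z_k, z_g — 4 in total.
From those, z_h — 5 in total.
No other element is forced above z_f by the given relations, so the count is 5.

5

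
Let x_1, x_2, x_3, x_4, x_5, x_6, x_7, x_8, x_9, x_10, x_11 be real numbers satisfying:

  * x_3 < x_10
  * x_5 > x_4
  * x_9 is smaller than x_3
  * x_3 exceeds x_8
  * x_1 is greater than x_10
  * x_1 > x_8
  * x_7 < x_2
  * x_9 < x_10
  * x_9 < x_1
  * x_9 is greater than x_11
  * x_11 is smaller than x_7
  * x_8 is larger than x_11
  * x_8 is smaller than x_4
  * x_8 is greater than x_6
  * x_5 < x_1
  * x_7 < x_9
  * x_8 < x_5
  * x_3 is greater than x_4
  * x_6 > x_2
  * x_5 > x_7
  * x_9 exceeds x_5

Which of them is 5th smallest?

Chaining the given pairs: x_11 < x_7 < x_2 < x_6 < x_8 < x_4 < x_5 < x_9 < x_3 < x_10 < x_1.
The 5th smallest is x_8.

x_8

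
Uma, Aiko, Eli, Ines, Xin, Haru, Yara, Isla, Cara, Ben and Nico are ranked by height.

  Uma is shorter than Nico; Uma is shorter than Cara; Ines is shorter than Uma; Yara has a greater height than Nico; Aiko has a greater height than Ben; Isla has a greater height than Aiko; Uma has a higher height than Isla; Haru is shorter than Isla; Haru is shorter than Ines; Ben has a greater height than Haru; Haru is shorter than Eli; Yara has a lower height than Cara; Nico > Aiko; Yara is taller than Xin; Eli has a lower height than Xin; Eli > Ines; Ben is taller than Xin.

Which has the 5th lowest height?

Ben

Piecing the relations together gives one ordering: Haru < Ines < Eli < Xin < Ben < Aiko < Isla < Uma < Nico < Yara < Cara.
Counting 5 from the smallest end gives Ben.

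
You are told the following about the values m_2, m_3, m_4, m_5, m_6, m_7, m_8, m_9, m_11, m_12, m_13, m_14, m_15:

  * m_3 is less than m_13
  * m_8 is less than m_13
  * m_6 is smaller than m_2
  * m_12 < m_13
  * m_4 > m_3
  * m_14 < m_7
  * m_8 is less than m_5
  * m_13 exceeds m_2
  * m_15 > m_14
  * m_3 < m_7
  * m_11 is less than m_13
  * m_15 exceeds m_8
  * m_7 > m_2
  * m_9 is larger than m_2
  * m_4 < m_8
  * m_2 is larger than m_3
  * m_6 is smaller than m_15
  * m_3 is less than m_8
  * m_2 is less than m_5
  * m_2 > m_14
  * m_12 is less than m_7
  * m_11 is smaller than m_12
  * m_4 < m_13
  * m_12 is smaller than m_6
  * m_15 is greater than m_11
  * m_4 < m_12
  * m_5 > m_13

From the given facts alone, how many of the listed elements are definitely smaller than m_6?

4

From m_6 the given relations immediately reach m_12.
From those, m_4, m_11 — 3 in total.
From those, m_3 — 4 in total.
No other element is forced below m_6 by the given relations, so the count is 4.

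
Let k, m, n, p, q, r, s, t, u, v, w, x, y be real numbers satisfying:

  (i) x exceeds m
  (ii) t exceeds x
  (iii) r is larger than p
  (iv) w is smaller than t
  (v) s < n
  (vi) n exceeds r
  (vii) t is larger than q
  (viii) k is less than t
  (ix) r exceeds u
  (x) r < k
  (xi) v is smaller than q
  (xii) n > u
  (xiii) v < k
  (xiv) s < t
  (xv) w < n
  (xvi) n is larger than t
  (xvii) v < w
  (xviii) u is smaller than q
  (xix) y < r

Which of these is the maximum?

Chaining downward from n: directly below it, w, s, u, r, t; then v, q, x, y, p, k; then m.
That covers every other element, and nothing is given above n, so n is the maximum.

n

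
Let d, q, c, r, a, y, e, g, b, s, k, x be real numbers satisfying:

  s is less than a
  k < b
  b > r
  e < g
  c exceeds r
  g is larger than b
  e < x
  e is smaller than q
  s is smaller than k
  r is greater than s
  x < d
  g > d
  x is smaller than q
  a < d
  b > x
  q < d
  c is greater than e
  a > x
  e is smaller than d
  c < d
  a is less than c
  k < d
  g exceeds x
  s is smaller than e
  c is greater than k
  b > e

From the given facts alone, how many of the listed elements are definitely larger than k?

The elements the relations force above k are b, c, d, g — no chain reaches any other.
That is 4.

4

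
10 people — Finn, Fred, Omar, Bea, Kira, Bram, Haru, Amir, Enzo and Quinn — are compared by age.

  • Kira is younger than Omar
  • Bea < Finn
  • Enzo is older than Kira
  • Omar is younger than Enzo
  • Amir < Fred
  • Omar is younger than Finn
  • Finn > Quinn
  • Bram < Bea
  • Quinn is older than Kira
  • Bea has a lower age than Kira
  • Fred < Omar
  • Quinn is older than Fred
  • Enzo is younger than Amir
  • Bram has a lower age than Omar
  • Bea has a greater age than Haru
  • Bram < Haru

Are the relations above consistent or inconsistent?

inconsistent

We have Fred < Omar stated directly, yet also Omar < Enzo < Amir < Fred by chaining the others — so Omar < Fred. Contradiction.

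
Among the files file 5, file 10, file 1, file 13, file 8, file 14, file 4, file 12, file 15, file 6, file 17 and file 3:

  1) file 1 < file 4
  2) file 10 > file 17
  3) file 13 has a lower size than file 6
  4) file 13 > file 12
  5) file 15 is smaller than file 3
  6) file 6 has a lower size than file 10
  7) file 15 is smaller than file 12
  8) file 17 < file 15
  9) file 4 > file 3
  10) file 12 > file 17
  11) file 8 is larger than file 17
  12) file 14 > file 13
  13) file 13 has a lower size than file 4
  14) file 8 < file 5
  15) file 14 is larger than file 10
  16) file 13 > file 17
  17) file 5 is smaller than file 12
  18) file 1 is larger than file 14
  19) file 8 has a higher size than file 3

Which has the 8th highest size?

The consecutive relations fix a unique order: file 17 < file 15 < file 3 < file 8 < file 5 < file 12 < file 13 < file 6 < file 10 < file 14 < file 1 < file 4.
The 8th largest is file 5.

file 5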